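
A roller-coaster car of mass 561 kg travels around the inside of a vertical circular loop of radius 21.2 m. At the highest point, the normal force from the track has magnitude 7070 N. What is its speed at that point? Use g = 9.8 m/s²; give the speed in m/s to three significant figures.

21.8 m/s

At the top, N + mg = mv²/r, so v = √(r(N/m + g)) = √(21.2 × (7070/561 + 9.8)) = √(21.2 × 22.40) = √474.9 = 21.79 m/s.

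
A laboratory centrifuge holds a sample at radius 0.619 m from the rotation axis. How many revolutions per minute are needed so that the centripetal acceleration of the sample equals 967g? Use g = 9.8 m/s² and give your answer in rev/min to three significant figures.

Require ω²r = 967g, so ω = √(967 × 9.8/0.619) = 123.7 rad/s.
In rev/min: ω × 60/(2π) = 123.7 × 60/(2π) = 1182 rev/min.

1180 rev/min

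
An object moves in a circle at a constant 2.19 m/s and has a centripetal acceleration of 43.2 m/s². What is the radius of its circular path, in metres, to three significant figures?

0.111 m

a_c = v²/r ⇒ r = v²/a_c = (2.19)²/43.2 = 4.796/43.2 = 0.1110 m.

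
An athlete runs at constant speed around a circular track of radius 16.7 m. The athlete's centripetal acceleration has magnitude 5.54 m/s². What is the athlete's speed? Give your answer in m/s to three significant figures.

a_c = v²/r ⇒ v = √(a_c · r) = √(5.54 × 16.7) = √92.52 = 9.619 m/s.

9.62 m/s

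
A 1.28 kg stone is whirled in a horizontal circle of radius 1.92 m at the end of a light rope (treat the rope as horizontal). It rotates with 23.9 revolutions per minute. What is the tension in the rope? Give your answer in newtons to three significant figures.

15.4 N

ω = 23.9 rev/min × 2π/60 = 2.503 rad/s, so v = ωr = 2.503 × 1.92 = 4.805 m/s.
The tension is the only horizontal force, so it supplies the full centripetal force: T = m v²/r = 1.28 × (4.805)²/1.92 = 1.28 × 23.09/1.92 = 15.39 N.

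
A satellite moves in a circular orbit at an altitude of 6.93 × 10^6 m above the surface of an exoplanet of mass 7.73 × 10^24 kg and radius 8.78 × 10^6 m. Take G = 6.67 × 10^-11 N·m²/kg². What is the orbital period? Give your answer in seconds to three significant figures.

17200 s

r = R + h = 8.78 × 10^6 + 6.93 × 10^6 = 1.571 × 10^7 m. Gravity provides the centripetal force: G M m / r² = m v² / r ⇒ v = √(GM/r) = 5729 m/s.
T = 2πr/v = 2π × 1.571 × 10^7 / 5729 = 17230 s.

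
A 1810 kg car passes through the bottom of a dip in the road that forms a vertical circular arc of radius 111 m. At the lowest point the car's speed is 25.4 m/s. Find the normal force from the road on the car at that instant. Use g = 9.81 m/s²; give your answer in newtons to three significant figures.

28300 N

At the lowest point, N points up (toward the centre) and the weight mg points down (away from the centre), so the net inward force is N − mg = mv²/r.
N = m(v²/r + g) = 1810 × ((25.4)²/111 + 9.81) = 1810 × (5.812 + 9.81) = 1810 × 15.62 = 28280 N.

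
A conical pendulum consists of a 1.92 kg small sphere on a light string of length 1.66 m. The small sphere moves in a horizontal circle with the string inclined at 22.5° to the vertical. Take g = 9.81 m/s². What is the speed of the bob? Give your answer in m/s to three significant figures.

1.61 m/s

The radius of the circle is r = L sinθ = 1.66 × sin 22.5° = 0.6353 m.
Horizontally T sinθ = mv²/r and vertically T cosθ = mg, so tanθ = v²/(rg).
v = √(r g tanθ) = √(0.6353 × 9.81 × 0.4142) = √2.581 = 1.607 m/s.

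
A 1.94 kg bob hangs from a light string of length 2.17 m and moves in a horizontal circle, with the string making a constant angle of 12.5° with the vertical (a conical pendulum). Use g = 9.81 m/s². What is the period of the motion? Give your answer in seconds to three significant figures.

2.92 s

r = L sinθ = 0.4697 m. From T sinθ = mω²r and T cosθ = mg: tanθ = ω²r/g, so ω² = g tanθ / r = g/(L cosθ).
ω = √(g/(L cosθ)) = √(9.81/(2.17 × 0.9763)) = √4.630 = 2.152 rad/s.
Period = 2π/ω = 2.920 s.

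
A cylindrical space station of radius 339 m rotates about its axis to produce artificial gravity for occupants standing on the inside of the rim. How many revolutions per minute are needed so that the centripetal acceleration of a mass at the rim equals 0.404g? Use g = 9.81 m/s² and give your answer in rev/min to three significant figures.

1.03 rev/min

Require ω²r = 0.404g, so ω = √(0.404 × 9.81/339) = 0.1081 rad/s.
In rev/min: ω × 60/(2π) = 0.1081 × 60/(2π) = 1.033 rev/min.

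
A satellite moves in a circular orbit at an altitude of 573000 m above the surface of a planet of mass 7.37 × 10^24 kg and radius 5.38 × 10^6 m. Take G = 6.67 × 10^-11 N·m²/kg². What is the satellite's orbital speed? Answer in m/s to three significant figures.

Orbital radius r = R + h = 5.38 × 10^6 + 573000 = 5.953 × 10^6 m.
Gravity supplies the centripetal force: G M m / r² = m v² / r, so v = √(GM/r).
v = √(6.67 × 10^-11 × 7.37 × 10^24 / 5.953 × 10^6) = √(8.258 × 10^7) = 9087 m/s.

9090 m/s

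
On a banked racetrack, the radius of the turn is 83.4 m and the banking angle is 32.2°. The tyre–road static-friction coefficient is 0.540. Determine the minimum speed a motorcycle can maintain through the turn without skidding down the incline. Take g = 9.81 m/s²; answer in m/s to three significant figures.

7.40 m/s

At the minimum speed, friction acts up the slope at its limiting value f = μN. Radially (horizontal, toward centre): N sinθ − μN cosθ = mv²/r. Vertically: N cosθ + μN sinθ = mg.
Dividing: v² = r g (sinθ − μcosθ)/(cosθ + μsinθ).
sinθ − μcosθ = 0.5329 − 0.540×0.8462 = 0.07593; cosθ + μsinθ = 0.8462 + 0.540×0.5329 = 1.134.
v² = 83.4 × 9.81 × 0.07593/1.134 = 54.79 m²/s², so v = 7.402 m/s.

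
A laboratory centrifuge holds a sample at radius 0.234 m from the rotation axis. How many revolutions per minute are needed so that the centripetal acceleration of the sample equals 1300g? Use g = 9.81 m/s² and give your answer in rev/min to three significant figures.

2230 rev/min

Require ω²r = 1300g, so ω = √(1300 × 9.81/0.234) = 233.5 rad/s.
In rev/min: ω × 60/(2π) = 233.5 × 60/(2π) = 2229 rev/min.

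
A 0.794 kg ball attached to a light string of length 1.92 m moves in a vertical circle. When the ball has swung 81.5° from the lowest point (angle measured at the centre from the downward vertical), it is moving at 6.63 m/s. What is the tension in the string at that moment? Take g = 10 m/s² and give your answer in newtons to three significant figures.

Take the radial direction toward the centre of the circle as positive. The component of the weight along the string toward the centre is −mg cos φ (φ measured from the bottom), so Newton's second law along the string gives T − mg cos φ = m v²/r.
cos 81.5° = 0.1478, so T = m(v²/r + g cos φ) = 0.794 × ((6.63)²/1.92 + 10.0 × 0.1478) = 0.794 × (22.89 + (1.478)) = 0.794 × 24.37 = 19.35 N.

19.4 N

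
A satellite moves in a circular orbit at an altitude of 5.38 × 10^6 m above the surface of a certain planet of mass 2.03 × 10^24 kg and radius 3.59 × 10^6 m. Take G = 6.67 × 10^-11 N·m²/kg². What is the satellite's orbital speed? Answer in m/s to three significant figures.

Orbital radius r = R + h = 3.59 × 10^6 + 5.38 × 10^6 = 8.970 × 10^6 m.
Gravity supplies the centripetal force: G M m / r² = m v² / r, so v = √(GM/r).
v = √(6.67 × 10^-11 × 2.03 × 10^24 / 8.970 × 10^6) = √(1.509 × 10^7) = 3885 m/s.

3890 m/s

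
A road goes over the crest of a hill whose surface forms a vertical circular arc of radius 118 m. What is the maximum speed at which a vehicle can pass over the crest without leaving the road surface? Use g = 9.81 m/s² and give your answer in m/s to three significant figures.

At the crest the centre of the circle is below the vehicle, so the net downward (centripetal) force is mg − N = mv²/r.
The vehicle leaves the road when N → 0, giving v_max = √(g r) = √(9.81 × 118) = 34.02 m/s.

34.0 m/s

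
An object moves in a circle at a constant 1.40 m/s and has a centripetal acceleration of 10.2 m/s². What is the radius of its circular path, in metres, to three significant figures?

a_c = v²/r ⇒ r = v²/a_c = (1.40)²/10.2 = 1.960/10.2 = 0.1922 m.

0.192 m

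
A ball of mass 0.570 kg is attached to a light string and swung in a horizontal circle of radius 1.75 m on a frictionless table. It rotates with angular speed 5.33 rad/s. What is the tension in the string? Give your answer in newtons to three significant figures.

28.3 N

v = ωr = 5.33 × 1.75 = 9.328 m/s.
The tension is the only horizontal force, so it supplies the full centripetal force: T = m v²/r = 0.570 × (9.328)²/1.75 = 0.570 × 87.00/1.75 = 28.34 N.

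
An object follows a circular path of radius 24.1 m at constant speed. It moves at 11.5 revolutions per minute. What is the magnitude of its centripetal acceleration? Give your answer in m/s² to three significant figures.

ω = 11.5 rev/min × 2π/60 = 1.204 rad/s, so v = ωr = 1.204 × 24.1 = 29.02 m/s.
a_c = v²/r = (29.02)²/24.1 = 842.3/24.1 = 34.95 m/s².

35.0 m/s²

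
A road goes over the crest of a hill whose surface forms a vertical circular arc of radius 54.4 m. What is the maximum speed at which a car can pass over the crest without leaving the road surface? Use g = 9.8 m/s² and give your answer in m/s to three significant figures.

23.1 m/s

At the crest the centre of the circle is below the car, so the net downward (centripetal) force is mg − N = mv²/r.
The car leaves the road when N → 0, giving v_max = √(g r) = √(9.8 × 54.4) = 23.09 m/s.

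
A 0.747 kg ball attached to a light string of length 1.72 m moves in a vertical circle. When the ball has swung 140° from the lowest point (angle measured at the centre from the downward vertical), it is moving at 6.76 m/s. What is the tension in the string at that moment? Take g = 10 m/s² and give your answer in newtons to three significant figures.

14.1 N

Take the radial direction toward the centre of the circle as positive. The component of the weight along the string toward the centre is −mg cos φ (φ measured from the bottom), so Newton's second law along the string gives T − mg cos φ = m v²/r.
cos 140° = -0.7660, so T = m(v²/r + g cos φ) = 0.747 × ((6.76)²/1.72 + 10.0 × -0.7660) = 0.747 × (26.57 + (-7.660)) = 0.747 × 18.91 = 14.12 N.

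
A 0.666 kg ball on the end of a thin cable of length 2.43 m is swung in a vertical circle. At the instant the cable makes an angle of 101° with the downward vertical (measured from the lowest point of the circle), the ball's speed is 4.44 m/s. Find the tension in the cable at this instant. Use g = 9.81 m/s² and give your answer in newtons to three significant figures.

Take the radial direction toward the centre of the circle as positive. The component of the weight along the string toward the centre is −mg cos φ (φ measured from the bottom), so Newton's second law along the string gives T − mg cos φ = m v²/r.
cos 101° = -0.1908, so T = m(v²/r + g cos φ) = 0.666 × ((4.44)²/2.43 + 9.81 × -0.1908) = 0.666 × (8.113 + (-1.872)) = 0.666 × 6.241 = 4.156 N.

4.16 N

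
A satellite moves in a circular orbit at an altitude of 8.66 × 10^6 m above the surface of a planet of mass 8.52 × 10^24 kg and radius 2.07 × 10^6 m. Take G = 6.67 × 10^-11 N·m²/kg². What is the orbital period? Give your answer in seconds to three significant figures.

r = R + h = 2.07 × 10^6 + 8.66 × 10^6 = 1.073 × 10^7 m. Gravity provides the centripetal force: G M m / r² = m v² / r ⇒ v = √(GM/r) = 7278 m/s.
T = 2πr/v = 2π × 1.073 × 10^7 / 7278 = 9264 s.

9260 s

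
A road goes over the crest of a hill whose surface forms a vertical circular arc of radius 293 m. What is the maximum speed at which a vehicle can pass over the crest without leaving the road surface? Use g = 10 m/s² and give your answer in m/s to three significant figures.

54.1 m/s

At the crest the centre of the circle is below the vehicle, so the net downward (centripetal) force is mg − N = mv²/r.
The vehicle leaves the road when N → 0, giving v_max = √(g r) = √(10.0 × 293) = 54.13 m/s.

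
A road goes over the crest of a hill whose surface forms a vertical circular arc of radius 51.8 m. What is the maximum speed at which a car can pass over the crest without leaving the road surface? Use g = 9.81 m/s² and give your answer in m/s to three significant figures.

22.5 m/s

At the crest the centre of the circle is below the car, so the net downward (centripetal) force is mg − N = mv²/r.
The car leaves the road when N → 0, giving v_max = √(g r) = √(9.81 × 51.8) = 22.54 m/s.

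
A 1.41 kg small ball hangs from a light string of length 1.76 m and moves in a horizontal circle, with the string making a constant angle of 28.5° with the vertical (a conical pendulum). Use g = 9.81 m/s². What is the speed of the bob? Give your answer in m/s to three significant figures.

2.11 m/s

The radius of the circle is r = L sinθ = 1.76 × sin 28.5° = 0.8398 m.
Horizontally T sinθ = mv²/r and vertically T cosθ = mg, so tanθ = v²/(rg).
v = √(r g tanθ) = √(0.8398 × 9.81 × 0.5430) = √4.473 = 2.115 m/s.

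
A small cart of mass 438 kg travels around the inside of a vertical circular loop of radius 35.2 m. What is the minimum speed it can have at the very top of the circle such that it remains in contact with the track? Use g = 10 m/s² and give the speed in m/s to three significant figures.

18.8 m/s

At the top, both weight mg and N point toward the centre: N + mg = mv²/r.
At minimum speed N → 0, so mg = mv_min²/r ⇒ v_min = √(g r) = √(10.0 × 35.2) = 18.76 m/s.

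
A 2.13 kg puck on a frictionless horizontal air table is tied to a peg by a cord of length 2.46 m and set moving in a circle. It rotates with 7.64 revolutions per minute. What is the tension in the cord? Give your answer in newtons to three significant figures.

ω = 7.64 rev/min × 2π/60 = 0.8001 rad/s, so v = ωr = 0.8001 × 2.46 = 1.968 m/s.
The tension is the only horizontal force, so it supplies the full centripetal force: T = m v²/r = 2.13 × (1.968)²/2.46 = 2.13 × 3.874/2.46 = 3.354 N.

3.35 N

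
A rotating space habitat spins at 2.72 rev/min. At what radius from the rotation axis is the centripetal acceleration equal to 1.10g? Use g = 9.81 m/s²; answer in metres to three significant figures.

ω = 2.72 rev/min × 2π/60 = 0.2848 rad/s.
a_c = ω²r = 1.10g ⇒ r = 1.10 × 9.81 / (0.2848)² = 10.79/0.08113 = 133.0 m.

133 m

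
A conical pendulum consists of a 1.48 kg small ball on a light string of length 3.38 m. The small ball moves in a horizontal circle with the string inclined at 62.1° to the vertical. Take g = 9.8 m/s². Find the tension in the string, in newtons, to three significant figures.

31.0 N

Vertically the bob has no acceleration, so T cosθ = mg.
T = mg/cosθ = 1.48 × 9.8 / cos 62.1° = 14.50/0.4679 = 31.00 N.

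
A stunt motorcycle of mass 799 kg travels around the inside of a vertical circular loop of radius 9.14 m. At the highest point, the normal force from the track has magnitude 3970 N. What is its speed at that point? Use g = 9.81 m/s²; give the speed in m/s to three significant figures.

11.6 m/s

At the top, N + mg = mv²/r, so v = √(r(N/m + g)) = √(9.14 × (3970/799 + 9.81)) = √(9.14 × 14.78) = √135.1 = 11.62 m/s.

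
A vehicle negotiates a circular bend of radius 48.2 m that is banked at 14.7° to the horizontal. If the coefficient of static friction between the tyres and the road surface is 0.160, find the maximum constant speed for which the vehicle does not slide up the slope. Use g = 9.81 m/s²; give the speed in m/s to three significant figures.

14.4 m/s

At the maximum speed, friction acts down the slope at its limiting value f = μN. Radially (horizontal, toward centre): N sinθ + μN cosθ = mv²/r. Vertically: N cosθ − μN sinθ = mg.
Dividing: v² = r g (sinθ + μcosθ)/(cosθ − μsinθ).
sinθ + μcosθ = 0.2538 + 0.160×0.9673 = 0.4085; cosθ − μsinθ = 0.9673 − 0.160×0.2538 = 0.9267.
v² = 48.2 × 9.81 × 0.4085/0.9267 = 208.5 m²/s², so v = 14.44 m/s.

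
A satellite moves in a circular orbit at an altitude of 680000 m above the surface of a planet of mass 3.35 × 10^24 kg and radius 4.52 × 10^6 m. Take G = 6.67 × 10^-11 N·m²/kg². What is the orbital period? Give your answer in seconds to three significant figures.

r = R + h = 4.52 × 10^6 + 680000 = 5.200 × 10^6 m. Gravity provides the centripetal force: G M m / r² = m v² / r ⇒ v = √(GM/r) = 6555 m/s.
T = 2πr/v = 2π × 5.200 × 10^6 / 6555 = 4984 s.

4980 s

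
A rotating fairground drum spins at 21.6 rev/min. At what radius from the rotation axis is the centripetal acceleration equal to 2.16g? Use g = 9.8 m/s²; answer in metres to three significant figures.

ω = 21.6 rev/min × 2π/60 = 2.262 rad/s.
a_c = ω²r = 2.16g ⇒ r = 2.16 × 9.8 / (2.262)² = 21.17/5.116 = 4.137 m.

4.14 m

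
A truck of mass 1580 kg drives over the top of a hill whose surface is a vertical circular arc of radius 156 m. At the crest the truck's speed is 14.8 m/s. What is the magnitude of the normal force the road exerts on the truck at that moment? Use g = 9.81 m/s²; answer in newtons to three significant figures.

At the crest the centripetal acceleration points downward (toward the centre of the arc), so mg − N = mv²/r.
N = m(g − v²/r) = 1580 × (9.81 − (14.8)²/156) = 1580 × (9.81 − 1.404) = 1580 × 8.406 = 13280 N.

13300 N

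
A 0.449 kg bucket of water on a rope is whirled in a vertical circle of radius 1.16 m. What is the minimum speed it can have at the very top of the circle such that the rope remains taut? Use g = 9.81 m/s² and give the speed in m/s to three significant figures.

At the top, both weight mg and T point toward the centre: T + mg = mv²/r.
At minimum speed T → 0, so mg = mv_min²/r ⇒ v_min = √(g r) = √(9.81 × 1.16) = 3.373 m/s.

3.37 m/s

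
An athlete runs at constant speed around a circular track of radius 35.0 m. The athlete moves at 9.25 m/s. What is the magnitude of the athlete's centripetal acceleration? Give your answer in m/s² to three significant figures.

2.44 m/s²

a_c = v²/r = (9.250)²/35.0 = 85.56/35.0 = 2.445 m/s².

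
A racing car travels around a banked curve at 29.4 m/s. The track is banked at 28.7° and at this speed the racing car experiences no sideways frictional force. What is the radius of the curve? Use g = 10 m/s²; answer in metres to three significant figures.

158 m

Frictionless banking: tanθ = v²/(rg), so r = v²/(g tanθ).
r = (29.4)²/(10.0 × tan 28.7°) = 864.4/(10.0 × 0.5475) = 864.4/5.475 = 157.9 m.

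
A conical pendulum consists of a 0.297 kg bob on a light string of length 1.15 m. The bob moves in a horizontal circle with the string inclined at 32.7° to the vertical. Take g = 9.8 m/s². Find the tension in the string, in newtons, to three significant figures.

Vertically the bob has no acceleration, so T cosθ = mg.
T = mg/cosθ = 0.297 × 9.8 / cos 32.7° = 2.911/0.8415 = 3.459 N.

3.46 N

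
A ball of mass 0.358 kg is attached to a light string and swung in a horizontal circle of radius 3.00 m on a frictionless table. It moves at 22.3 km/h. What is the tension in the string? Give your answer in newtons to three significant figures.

v = 22.3 km/h = 22.3/3.6 = 6.194 m/s.
The tension is the only horizontal force, so it supplies the full centripetal force: T = m v²/r = 0.358 × (6.194)²/3.00 = 0.358 × 38.37/3.00 = 4.579 N.

4.58 N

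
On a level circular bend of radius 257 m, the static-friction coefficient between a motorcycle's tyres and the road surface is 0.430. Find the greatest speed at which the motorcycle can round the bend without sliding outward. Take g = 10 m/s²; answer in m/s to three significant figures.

33.2 m/s

Friction provides the centripetal force on a flat curve. At maximum speed it is at its limiting value: μ_s m g = m v²/r.
Mass cancels: v_max = √(μ_s g r) = √(0.430 × 10.0 × 257) = √1105 = 33.24 m/s.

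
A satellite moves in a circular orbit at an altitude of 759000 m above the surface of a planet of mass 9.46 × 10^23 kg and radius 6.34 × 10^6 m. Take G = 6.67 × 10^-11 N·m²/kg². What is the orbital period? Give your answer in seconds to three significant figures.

r = R + h = 6.34 × 10^6 + 759000 = 7.099 × 10^6 m. Gravity provides the centripetal force: G M m / r² = m v² / r ⇒ v = √(GM/r) = 2981 m/s.
T = 2πr/v = 2π × 7.099 × 10^6 / 2981 = 14960 s.

15000 s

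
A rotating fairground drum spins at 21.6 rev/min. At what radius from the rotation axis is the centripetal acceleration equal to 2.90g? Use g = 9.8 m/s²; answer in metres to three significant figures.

ω = 21.6 rev/min × 2π/60 = 2.262 rad/s.
a_c = ω²r = 2.90g ⇒ r = 2.90 × 9.8 / (2.262)² = 28.42/5.116 = 5.555 m.

5.55 m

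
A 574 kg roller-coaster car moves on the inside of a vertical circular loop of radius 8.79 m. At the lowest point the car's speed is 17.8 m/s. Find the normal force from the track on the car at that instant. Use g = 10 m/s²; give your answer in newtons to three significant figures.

26400 N

At the lowest point, N points up (toward the centre) and the weight mg points down (away from the centre), so the net inward force is N − mg = mv²/r.
N = m(v²/r + g) = 574 × ((17.8)²/8.79 + 10.0) = 574 × (36.05 + 10.0) = 574 × 46.05 = 26430 N.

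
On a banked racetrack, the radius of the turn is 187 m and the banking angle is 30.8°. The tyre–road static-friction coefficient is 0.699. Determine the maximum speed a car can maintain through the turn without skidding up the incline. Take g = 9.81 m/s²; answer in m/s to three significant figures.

63.8 m/s

At the maximum speed, friction acts down the slope at its limiting value f = μN. Radially (horizontal, toward centre): N sinθ + μN cosθ = mv²/r. Vertically: N cosθ − μN sinθ = mg.
Dividing: v² = r g (sinθ + μcosθ)/(cosθ − μsinθ).
sinθ + μcosθ = 0.5120 + 0.699×0.8590 = 1.112; cosθ − μsinθ = 0.8590 − 0.699×0.5120 = 0.5010.
v² = 187 × 9.81 × 1.112/0.5010 = 4073 m²/s², so v = 63.82 m/s.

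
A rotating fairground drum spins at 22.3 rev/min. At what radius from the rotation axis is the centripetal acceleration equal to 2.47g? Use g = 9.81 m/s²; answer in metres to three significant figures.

4.44 m

ω = 22.3 rev/min × 2π/60 = 2.335 rad/s.
a_c = ω²r = 2.47g ⇒ r = 2.47 × 9.81 / (2.335)² = 24.23/5.453 = 4.443 m.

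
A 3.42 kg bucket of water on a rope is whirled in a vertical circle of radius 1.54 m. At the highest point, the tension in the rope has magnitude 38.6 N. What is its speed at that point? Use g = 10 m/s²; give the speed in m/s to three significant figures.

5.73 m/s

At the top, T + mg = mv²/r, so v = √(r(T/m + g)) = √(1.54 × (38.6/3.42 + 10.0)) = √(1.54 × 21.29) = √32.78 = 5.725 m/s.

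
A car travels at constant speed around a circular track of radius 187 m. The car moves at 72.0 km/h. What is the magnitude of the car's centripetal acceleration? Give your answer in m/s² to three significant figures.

2.14 m/s²

v = 72.0 km/h = 72.0/3.6 = 20.00 m/s.
a_c = v²/r = (20.00)²/187 = 400.0/187 = 2.139 m/s².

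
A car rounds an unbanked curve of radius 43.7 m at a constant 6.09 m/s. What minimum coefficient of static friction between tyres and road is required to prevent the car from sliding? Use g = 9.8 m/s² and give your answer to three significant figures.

0.0866

Friction provides the centripetal force: μ_s m g = m v²/r, so μ_s = v²/(g r) = (6.090)²/(9.8 × 43.7) = 37.09/428.3 = 0.08660.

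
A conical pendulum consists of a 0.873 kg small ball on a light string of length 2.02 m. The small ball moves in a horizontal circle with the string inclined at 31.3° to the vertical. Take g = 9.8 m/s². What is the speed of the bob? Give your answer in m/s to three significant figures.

2.50 m/s

The radius of the circle is r = L sinθ = 2.02 × sin 31.3° = 1.049 m.
Horizontally T sinθ = mv²/r and vertically T cosθ = mg, so tanθ = v²/(rg).
v = √(r g tanθ) = √(1.049 × 9.8 × 0.6080) = √6.253 = 2.501 m/s.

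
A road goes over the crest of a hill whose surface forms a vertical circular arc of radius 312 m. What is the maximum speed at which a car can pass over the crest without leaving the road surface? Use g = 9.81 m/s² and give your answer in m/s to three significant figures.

At the crest the centre of the circle is below the car, so the net downward (centripetal) force is mg − N = mv²/r.
The car leaves the road when N → 0, giving v_max = √(g r) = √(9.81 × 312) = 55.32 m/s.

55.3 m/s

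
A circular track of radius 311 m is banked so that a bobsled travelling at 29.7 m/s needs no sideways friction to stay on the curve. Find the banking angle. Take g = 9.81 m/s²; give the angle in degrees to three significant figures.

16.1°

With no friction, the horizontal component of the normal force provides the centripetal force: N sinθ = mv²/r, while N cosθ = mg vertically.
Dividing: tanθ = v²/(r g) = (29.7)²/(311 × 9.81) = 882.1/3051 = 0.2891.
θ = arctan(0.2891) = 16.13°.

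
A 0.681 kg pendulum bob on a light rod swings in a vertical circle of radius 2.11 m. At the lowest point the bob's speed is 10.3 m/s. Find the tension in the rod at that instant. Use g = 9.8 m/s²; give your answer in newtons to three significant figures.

At the lowest point, T points up (toward the centre) and the weight mg points down (away from the centre), so the net inward force is T − mg = mv²/r.
T = m(v²/r + g) = 0.681 × ((10.3)²/2.11 + 9.8) = 0.681 × (50.28 + 9.8) = 0.681 × 60.08 = 40.91 N.

40.9 N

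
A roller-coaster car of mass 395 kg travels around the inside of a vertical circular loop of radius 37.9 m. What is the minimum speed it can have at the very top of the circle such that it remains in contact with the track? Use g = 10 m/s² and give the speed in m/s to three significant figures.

19.5 m/s

At the top, both weight mg and N point toward the centre: N + mg = mv²/r.
At minimum speed N → 0, so mg = mv_min²/r ⇒ v_min = √(g r) = √(10.0 × 37.9) = 19.47 m/s.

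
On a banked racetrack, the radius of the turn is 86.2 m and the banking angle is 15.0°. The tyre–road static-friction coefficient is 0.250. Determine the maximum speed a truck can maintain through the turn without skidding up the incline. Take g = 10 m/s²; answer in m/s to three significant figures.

At the maximum speed, friction acts down the slope at its limiting value f = μN. Radially (horizontal, toward centre): N sinθ + μN cosθ = mv²/r. Vertically: N cosθ − μN sinθ = mg.
Dividing: v² = r g (sinθ + μcosθ)/(cosθ − μsinθ).
sinθ + μcosθ = 0.2588 + 0.250×0.9659 = 0.5003; cosθ − μsinθ = 0.9659 − 0.250×0.2588 = 0.9012.
v² = 86.2 × 10.0 × 0.5003/0.9012 = 478.5 m²/s², so v = 21.88 m/s.

21.9 m/s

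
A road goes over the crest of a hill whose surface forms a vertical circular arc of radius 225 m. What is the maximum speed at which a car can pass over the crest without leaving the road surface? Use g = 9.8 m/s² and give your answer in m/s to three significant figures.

47.0 m/s

At the crest the centre of the circle is below the car, so the net downward (centripetal) force is mg − N = mv²/r.
The car leaves the road when N → 0, giving v_max = √(g r) = √(9.8 × 225) = 46.96 m/s.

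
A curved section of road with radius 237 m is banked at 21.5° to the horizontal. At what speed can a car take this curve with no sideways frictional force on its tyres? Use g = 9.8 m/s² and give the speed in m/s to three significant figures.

On a frictionless banked curve, N sinθ = mv²/r and N cosθ = mg, so tanθ = v²/(rg).
v = √(r g tanθ) = √(237 × 9.8 × tan 21.5°) = √(237 × 9.8 × 0.3939) = √914.9 = 30.25 m/s.

30.2 m/s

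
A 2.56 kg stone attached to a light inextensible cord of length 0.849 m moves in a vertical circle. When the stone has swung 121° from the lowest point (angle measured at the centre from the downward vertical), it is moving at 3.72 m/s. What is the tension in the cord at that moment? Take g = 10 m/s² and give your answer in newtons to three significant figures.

28.5 N

Take the radial direction toward the centre of the circle as positive. The component of the weight along the string toward the centre is −mg cos φ (φ measured from the bottom), so Newton's second law along the string gives T − mg cos φ = m v²/r.
cos 121° = -0.5150, so T = m(v²/r + g cos φ) = 2.56 × ((3.72)²/0.849 + 10.0 × -0.5150) = 2.56 × (16.30 + (-5.150)) = 2.56 × 11.15 = 28.54 N.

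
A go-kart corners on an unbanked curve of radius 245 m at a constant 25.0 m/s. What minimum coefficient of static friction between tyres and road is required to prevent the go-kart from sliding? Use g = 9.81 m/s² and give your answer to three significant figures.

Friction provides the centripetal force: μ_s m g = m v²/r, so μ_s = v²/(g r) = (25.00)²/(9.81 × 245) = 625.0/2403 = 0.2600.

0.260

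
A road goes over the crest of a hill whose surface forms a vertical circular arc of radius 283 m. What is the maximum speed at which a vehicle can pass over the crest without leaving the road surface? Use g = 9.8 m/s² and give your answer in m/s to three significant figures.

52.7 m/s

At the crest the centre of the circle is below the vehicle, so the net downward (centripetal) force is mg − N = mv²/r.
The vehicle leaves the road when N → 0, giving v_max = √(g r) = √(9.8 × 283) = 52.66 m/s.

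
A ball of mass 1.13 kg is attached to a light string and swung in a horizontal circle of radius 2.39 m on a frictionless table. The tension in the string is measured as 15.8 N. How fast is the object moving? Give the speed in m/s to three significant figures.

5.78 m/s

T = m v²/r ⇒ v = √(T r / m) = √(15.8 × 2.39 / 1.13) = √33.42 = 5.781 m/s.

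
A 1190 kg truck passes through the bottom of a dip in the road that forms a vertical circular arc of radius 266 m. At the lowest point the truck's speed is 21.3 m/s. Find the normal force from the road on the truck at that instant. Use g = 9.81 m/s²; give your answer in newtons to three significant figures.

13700 N

At the lowest point, N points up (toward the centre) and the weight mg points down (away from the centre), so the net inward force is N − mg = mv²/r.
N = m(v²/r + g) = 1190 × ((21.3)²/266 + 9.81) = 1190 × (1.706 + 9.81) = 1190 × 11.52 = 13700 N.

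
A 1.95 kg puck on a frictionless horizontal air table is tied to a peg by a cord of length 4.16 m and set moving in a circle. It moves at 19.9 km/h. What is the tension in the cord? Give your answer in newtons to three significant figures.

v = 19.9 km/h = 19.9/3.6 = 5.528 m/s.
The tension is the only horizontal force, so it supplies the full centripetal force: T = m v²/r = 1.95 × (5.528)²/4.16 = 1.95 × 30.56/4.16 = 14.32 N.

14.3 N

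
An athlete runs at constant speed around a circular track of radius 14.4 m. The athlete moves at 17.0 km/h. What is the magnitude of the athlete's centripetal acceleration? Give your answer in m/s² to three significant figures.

1.55 m/s²

v = 17.0 km/h = 17.0/3.6 = 4.722 m/s.
a_c = v²/r = (4.722)²/14.4 = 22.30/14.4 = 1.549 m/s².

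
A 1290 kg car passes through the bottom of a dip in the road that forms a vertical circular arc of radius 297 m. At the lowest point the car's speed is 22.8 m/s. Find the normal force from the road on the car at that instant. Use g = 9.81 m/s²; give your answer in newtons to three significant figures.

At the lowest point, N points up (toward the centre) and the weight mg points down (away from the centre), so the net inward force is N − mg = mv²/r.
N = m(v²/r + g) = 1290 × ((22.8)²/297 + 9.81) = 1290 × (1.750 + 9.81) = 1290 × 11.56 = 14910 N.

14900 N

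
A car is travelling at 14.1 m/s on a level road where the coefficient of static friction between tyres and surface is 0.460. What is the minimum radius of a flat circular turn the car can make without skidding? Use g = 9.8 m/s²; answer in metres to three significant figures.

44.1 m

At the limit, μ_s m g = m v²/r, so r_min = v²/(μ_s g) = (14.1)²/(0.460 × 9.8) = 198.8/4.508 = 44.10 m.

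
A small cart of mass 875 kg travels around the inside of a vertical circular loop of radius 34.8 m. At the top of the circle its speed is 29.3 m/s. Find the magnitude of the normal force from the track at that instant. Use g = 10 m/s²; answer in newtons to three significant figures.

12800 N

At the top, both N and the weight mg point inward (toward the centre), so N + mg = mv²/r.
N = m(v²/r − g) = 875 × ((29.3)²/34.8 − 10.0) = 875 × (24.67 − 10.0) = 875 × 14.67 = 12840 N.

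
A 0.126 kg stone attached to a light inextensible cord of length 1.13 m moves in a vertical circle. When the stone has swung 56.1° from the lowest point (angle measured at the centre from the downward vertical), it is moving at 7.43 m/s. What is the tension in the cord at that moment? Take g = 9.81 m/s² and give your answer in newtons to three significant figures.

6.84 N

Take the radial direction toward the centre of the circle as positive. The component of the weight along the string toward the centre is −mg cos φ (φ measured from the bottom), so Newton's second law along the string gives T − mg cos φ = m v²/r.
cos 56.1° = 0.5577, so T = m(v²/r + g cos φ) = 0.126 × ((7.43)²/1.13 + 9.81 × 0.5577) = 0.126 × (48.85 + (5.471)) = 0.126 × 54.33 = 6.845 N.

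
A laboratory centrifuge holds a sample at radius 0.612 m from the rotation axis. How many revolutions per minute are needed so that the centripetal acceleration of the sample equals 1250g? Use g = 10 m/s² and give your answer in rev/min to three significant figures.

Require ω²r = 1250g, so ω = √(1250 × 10.0/0.612) = 142.9 rad/s.
In rev/min: ω × 60/(2π) = 142.9 × 60/(2π) = 1365 rev/min.

1360 rev/min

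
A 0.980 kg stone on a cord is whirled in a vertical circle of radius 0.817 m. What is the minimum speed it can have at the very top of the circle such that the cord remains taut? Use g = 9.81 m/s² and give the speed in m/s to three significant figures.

At the highest point the centre is directly below, so both the weight and T act inward: T + mg = mv²/r.
At minimum speed T → 0, so mg = mv_min²/r ⇒ v_min = √(g r) = √(9.81 × 0.817) = 2.831 m/s.

2.83 m/s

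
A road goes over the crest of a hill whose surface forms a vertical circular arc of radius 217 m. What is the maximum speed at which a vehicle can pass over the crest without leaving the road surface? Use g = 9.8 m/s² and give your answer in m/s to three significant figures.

46.1 m/s

At the crest the centre of the circle is below the vehicle, so the net downward (centripetal) force is mg − N = mv²/r.
The vehicle leaves the road when N → 0, giving v_max = √(g r) = √(9.8 × 217) = 46.12 m/s.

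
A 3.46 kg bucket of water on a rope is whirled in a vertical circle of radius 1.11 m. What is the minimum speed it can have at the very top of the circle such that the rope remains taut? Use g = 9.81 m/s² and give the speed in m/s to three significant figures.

At the highest point the centre is directly below, so both the weight and T act inward: T + mg = mv²/r.
At minimum speed T → 0, so mg = mv_min²/r ⇒ v_min = √(g r) = √(9.81 × 1.11) = 3.300 m/s.

3.30 m/s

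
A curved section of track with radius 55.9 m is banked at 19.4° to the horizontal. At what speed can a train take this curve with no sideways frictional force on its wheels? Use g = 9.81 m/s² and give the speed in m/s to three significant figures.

On a frictionless banked curve, N sinθ = mv²/r and N cosθ = mg, so tanθ = v²/(rg).
v = √(r g tanθ) = √(55.9 × 9.81 × tan 19.4°) = √(55.9 × 9.81 × 0.3522) = √193.1 = 13.90 m/s.

13.9 m/s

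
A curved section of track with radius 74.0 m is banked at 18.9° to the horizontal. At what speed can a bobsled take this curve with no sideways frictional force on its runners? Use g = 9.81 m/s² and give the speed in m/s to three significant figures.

15.8 m/s

On a frictionless banked curve, N sinθ = mv²/r and N cosθ = mg, so tanθ = v²/(rg).
v = √(r g tanθ) = √(74.0 × 9.81 × tan 18.9°) = √(74.0 × 9.81 × 0.3424) = √248.5 = 15.77 m/s.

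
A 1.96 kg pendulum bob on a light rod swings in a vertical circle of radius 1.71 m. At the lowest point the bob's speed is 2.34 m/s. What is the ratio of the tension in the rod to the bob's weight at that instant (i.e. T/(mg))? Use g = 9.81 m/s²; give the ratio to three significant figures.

1.33

At the bottom, T − mg = mv²/r, so T = m(v²/r + g) and T/(mg) = v²/(rg) + 1 = (2.34)²/(1.71 × 9.81) + 1 = 0.3264 + 1 = 1.326.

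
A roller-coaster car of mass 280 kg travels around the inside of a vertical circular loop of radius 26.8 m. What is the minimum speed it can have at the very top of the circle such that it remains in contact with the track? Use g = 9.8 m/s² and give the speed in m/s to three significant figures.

At the highest point the centre is directly below, so both the weight and N act inward: N + mg = mv²/r.
At minimum speed N → 0, so mg = mv_min²/r ⇒ v_min = √(g r) = √(9.8 × 26.8) = 16.21 m/s.

16.2 m/s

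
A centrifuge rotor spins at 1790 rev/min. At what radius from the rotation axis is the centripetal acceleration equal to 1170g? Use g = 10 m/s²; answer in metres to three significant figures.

0.333 m

ω = 1790 rev/min × 2π/60 = 187.4 rad/s.
a_c = ω²r = 1170g ⇒ r = 1170 × 10.0 / (187.4)² = 11700/35140 = 0.3330 m.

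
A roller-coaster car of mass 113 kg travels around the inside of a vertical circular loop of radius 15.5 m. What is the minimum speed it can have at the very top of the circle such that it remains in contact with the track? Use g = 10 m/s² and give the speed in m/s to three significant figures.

12.4 m/s

At the highest point the centre is directly below, so both the weight and N act inward: N + mg = mv²/r.
At minimum speed N → 0, so mg = mv_min²/r ⇒ v_min = √(g r) = √(10.0 × 15.5) = 12.45 m/s.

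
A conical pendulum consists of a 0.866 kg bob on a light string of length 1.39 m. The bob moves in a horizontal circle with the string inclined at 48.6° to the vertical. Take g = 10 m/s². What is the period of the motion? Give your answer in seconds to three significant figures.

1.90 s

r = L sinθ = 1.043 m. From T sinθ = mω²r and T cosθ = mg: tanθ = ω²r/g, so ω² = g tanθ / r = g/(L cosθ).
ω = √(g/(L cosθ)) = √(10.0/(1.39 × 0.6613)) = √10.88 = 3.298 rad/s.
Period = 2π/ω = 1.905 s.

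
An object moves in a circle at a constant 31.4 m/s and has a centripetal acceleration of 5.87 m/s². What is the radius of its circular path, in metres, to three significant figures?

a_c = v²/r ⇒ r = v²/a_c = (31.4)²/5.87 = 986.0/5.87 = 168.0 m.

168 m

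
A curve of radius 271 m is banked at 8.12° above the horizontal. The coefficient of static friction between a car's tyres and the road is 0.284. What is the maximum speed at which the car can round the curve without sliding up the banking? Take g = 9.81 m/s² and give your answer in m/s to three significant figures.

At the maximum speed, friction acts down the slope at its limiting value f = μN. Radially (horizontal, toward centre): N sinθ + μN cosθ = mv²/r. Vertically: N cosθ − μN sinθ = mg.
Dividing: v² = r g (sinθ + μcosθ)/(cosθ − μsinθ).
sinθ + μcosθ = 0.1412 + 0.284×0.9900 = 0.4224; cosθ − μsinθ = 0.9900 − 0.284×0.1412 = 0.9499.
v² = 271 × 9.81 × 0.4224/0.9499 = 1182 m²/s², so v = 34.38 m/s.

34.4 m/s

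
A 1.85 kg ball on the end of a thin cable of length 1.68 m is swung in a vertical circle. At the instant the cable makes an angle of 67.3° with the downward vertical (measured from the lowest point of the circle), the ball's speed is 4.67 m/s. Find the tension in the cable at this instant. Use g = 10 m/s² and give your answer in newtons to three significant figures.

31.2 N

Take the radial direction toward the centre of the circle as positive. The component of the weight along the string toward the centre is −mg cos φ (φ measured from the bottom), so Newton's second law along the string gives T − mg cos φ = m v²/r.
cos 67.3° = 0.3859, so T = m(v²/r + g cos φ) = 1.85 × ((4.67)²/1.68 + 10.0 × 0.3859) = 1.85 × (12.98 + (3.859)) = 1.85 × 16.84 = 31.16 N.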